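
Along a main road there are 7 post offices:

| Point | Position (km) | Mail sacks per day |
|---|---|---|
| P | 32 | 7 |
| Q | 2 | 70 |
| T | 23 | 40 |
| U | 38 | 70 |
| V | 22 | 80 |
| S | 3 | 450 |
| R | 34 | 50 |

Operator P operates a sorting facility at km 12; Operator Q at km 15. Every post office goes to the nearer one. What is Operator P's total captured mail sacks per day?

520

The indifferent point is the midpoint (12+15)/2 = 13.5; post offices left of it (closer to Operator P at 12) go to Operator P, those right go to Operator Q.
  Q at 2 (w=70) → Operator P
  S at 3 (w=450) → Operator P
  V at 22 (w=80) → Operator Q
  T at 23 (w=40) → Operator Q
  P at 32 (w=7) → Operator Q
  R at 34 (w=50) → Operator Q
  U at 38 (w=70) → Operator Q
Operator P captures 520; Operator Q captures 247.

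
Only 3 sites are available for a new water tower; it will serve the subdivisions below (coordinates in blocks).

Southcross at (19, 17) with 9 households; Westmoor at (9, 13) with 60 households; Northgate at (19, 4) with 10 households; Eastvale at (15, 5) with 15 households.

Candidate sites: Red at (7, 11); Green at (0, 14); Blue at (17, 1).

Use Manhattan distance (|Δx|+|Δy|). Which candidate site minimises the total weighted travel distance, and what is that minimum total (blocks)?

Red, total 802 blocks

Total weighted distance at each candidate:
  Red (7, 11): total = 802
  Green (0, 14): total = 1448
  Blue (17, 1): total = 1502
Minimum is at Red with total 802 blocks.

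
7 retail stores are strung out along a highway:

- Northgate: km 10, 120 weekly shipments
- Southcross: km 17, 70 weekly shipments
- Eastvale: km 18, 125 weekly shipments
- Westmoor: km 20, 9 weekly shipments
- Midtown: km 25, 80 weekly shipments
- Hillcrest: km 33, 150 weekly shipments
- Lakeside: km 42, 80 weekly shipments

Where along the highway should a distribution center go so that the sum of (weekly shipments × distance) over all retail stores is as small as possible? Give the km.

x = 20

For a sum of weighted absolute distances on a line, the optimum is the weighted median (not the mean). Total weight W = 634; half-weight = 317.
Sort by position and accumulate weight:
  km 10 (Northgate, w=120) → cum 120
  km 17 (Southcross, w=70) → cum 190
  km 18 (Eastvale, w=125) → cum 315
  km 20 (Westmoor, w=9) → cum 324  ≥ 317 → median here
  km 25 (Midtown, w=80) → cum 404
  km 33 (Hillcrest, w=150) → cum 554
  km 42 (Lakeside, w=80) → cum 634
Optimal location: km 20.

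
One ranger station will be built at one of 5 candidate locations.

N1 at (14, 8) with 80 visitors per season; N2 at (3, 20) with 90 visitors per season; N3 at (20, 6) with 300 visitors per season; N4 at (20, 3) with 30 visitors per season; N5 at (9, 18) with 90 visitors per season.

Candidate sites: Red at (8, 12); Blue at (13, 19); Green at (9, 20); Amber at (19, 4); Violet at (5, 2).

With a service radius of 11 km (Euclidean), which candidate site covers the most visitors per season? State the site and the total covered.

Coverage radius r = 11 km; a point is covered iff (Δx)²+(Δy)² ≤ 11² = 121.
  Red (8, 12): covers {N1, N2, N5} → 260
  Blue (13, 19): covers {N2, N5} → 180
  Green (9, 20): covers {N2, N5} → 180
  Amber (19, 4): covers {N1, N3, N4} → 410
  Violet (5, 2): covers {N1} → 80
Maximum coverage at Amber: 410 visitors per season.

Amber, covering 410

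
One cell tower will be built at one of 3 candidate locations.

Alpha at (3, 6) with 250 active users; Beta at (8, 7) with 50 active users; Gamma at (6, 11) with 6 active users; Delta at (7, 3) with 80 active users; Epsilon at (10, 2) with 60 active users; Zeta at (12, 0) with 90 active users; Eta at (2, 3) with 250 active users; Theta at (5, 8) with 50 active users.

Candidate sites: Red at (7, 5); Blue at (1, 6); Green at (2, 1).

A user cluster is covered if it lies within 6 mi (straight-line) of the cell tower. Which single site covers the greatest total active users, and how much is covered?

Red, covering 740

Coverage radius r = 6 mi; a point is covered iff (Δx)²+(Δy)² ≤ 6² = 36.
  Red (7, 5): covers {Alpha, Beta, Delta, Epsilon, Eta, Theta} → 740
  Blue (1, 6): covers {Alpha, Eta, Theta} → 550
  Green (2, 1): covers {Alpha, Delta, Eta} → 580
Maximum coverage at Red: 740 active users.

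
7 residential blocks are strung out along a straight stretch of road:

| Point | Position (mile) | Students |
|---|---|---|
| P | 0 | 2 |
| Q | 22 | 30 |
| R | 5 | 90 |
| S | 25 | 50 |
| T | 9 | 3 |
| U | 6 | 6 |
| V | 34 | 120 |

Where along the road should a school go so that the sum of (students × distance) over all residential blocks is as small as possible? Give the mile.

For a sum of weighted absolute distances on a line, the optimum is the weighted median (not the mean). Total weight W = 301; half-weight = 150.5.
Sort by position and accumulate weight:
  mile 0 (P, w=2) → cum 2
  mile 5 (R, w=90) → cum 92
  mile 6 (U, w=6) → cum 98
  mile 9 (T, w=3) → cum 101
  mile 22 (Q, w=30) → cum 131
  mile 25 (S, w=50) → cum 181  ≥ 150.5 → median here
  mile 34 (V, w=120) → cum 301
Optimal location: mile 25.

x = 25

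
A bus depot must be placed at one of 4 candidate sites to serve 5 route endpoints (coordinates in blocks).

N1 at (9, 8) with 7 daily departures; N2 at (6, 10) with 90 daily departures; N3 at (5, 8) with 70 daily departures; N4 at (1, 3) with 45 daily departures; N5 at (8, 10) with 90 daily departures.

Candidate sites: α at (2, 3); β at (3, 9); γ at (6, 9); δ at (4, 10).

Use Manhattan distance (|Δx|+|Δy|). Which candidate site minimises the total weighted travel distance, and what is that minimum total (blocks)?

Total weighted distance at each candidate:
  α (2, 3): total = 2849
  β (3, 9): total = 1519
  γ (6, 9): total = 1023
  δ (4, 10): total = 1249
Minimum is at γ with total 1023 blocks.

γ, total 1023 blocks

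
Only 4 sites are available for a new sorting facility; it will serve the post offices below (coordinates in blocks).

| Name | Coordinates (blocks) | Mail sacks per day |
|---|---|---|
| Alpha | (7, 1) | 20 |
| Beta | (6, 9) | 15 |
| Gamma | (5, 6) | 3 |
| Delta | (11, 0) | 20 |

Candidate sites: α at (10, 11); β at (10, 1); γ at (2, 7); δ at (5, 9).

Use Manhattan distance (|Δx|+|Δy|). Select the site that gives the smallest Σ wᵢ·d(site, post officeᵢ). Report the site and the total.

Total weighted distance at each candidate:
  α (10, 11): total = 620
  β (10, 1): total = 310
  γ (2, 7): total = 642
  δ (5, 9): total = 524
Minimum is at β with total 310 blocks.

β, total 310 blocks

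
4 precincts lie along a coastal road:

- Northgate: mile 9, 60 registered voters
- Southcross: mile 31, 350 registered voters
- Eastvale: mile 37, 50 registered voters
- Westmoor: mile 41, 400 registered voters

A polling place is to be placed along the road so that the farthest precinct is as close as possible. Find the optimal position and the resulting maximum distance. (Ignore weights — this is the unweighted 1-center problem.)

location 25, max distance 16

The 1-center on a line is the midpoint of the two extreme points: leftmost at 9, rightmost at 41.
Optimal location = (9 + 41)/2 = 25; maximum distance = (41 − 9)/2 = 16.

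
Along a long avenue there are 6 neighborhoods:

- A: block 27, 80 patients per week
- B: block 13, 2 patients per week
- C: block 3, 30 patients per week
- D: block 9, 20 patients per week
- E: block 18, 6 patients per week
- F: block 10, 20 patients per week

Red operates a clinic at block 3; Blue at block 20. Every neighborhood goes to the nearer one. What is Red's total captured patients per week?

70

The indifferent point is the midpoint (3+20)/2 = 11.5; neighborhoods left of it (closer to Red at 3) go to Red, those right go to Blue.
  C at 3 (w=30) → Red
  D at 9 (w=20) → Red
  F at 10 (w=20) → Red
  B at 13 (w=2) → Blue
  E at 18 (w=6) → Blue
  A at 27 (w=80) → Blue
Red captures 70; Blue captures 88.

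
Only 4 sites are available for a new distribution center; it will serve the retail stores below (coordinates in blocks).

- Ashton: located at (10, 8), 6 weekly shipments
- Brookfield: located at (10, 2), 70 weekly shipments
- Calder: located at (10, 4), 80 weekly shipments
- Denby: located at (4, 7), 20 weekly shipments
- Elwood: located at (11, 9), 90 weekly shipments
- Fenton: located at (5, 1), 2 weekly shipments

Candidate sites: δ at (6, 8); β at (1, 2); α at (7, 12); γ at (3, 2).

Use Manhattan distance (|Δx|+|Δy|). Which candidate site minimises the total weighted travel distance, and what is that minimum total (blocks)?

δ, total 1980 blocks

Total weighted distance at each candidate:
  δ (6, 8): total = 1980
  β (1, 2): total = 3300
  α (7, 12): total = 2648
  γ (3, 2): total = 2764
Minimum is at δ with total 1980 blocks.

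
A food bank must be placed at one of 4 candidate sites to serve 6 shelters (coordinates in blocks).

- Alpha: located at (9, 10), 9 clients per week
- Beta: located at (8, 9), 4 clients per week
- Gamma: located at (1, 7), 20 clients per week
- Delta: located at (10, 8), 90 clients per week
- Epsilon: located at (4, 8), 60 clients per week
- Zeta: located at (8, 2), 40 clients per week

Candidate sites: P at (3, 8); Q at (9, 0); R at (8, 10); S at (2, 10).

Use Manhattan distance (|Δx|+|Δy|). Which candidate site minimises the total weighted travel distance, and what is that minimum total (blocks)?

Total weighted distance at each candidate:
  P (3, 8): total = 1286
  Q (9, 0): total = 2140
  R (8, 10): total = 1253
  S (2, 10): total = 1871
Minimum is at R with total 1253 blocks.

R, total 1253 blocks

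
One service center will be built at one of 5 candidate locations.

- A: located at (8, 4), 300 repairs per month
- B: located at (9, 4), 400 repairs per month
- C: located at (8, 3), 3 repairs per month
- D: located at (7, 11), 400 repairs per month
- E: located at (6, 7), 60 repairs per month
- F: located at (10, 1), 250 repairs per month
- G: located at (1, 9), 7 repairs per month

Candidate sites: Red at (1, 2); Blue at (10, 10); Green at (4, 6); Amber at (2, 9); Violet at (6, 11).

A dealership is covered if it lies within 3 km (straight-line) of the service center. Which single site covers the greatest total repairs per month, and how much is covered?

Violet, covering 400

Coverage radius r = 3 km; a point is covered iff (Δx)²+(Δy)² ≤ 3² = 9.
  Red (1, 2): covers {none} → 0
  Blue (10, 10): covers {none} → 0
  Green (4, 6): covers {E} → 60
  Amber (2, 9): covers {G} → 7
  Violet (6, 11): covers {D} → 400
Maximum coverage at Violet: 400 repairs per month.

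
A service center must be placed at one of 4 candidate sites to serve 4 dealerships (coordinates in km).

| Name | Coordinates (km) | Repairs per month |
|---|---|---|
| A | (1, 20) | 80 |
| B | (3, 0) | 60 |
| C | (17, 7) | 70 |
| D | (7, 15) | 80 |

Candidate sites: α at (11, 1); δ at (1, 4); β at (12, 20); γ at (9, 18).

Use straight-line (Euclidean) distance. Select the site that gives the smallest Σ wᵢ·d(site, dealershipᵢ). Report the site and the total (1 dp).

Total weighted distance at each candidate:
  α (11, 1): total = 3960.2
  δ (1, 4): total = 3690.2
  β (12, 20): total = 3736.6
  γ (9, 18): total = 3038.7
Minimum is at γ with total 3038.7 km.

γ, total 3038.7 km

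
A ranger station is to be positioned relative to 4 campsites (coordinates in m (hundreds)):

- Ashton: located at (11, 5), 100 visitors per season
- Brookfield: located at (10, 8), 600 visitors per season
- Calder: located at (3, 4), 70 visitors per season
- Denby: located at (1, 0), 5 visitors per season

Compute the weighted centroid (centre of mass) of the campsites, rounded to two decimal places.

(9.44, 7.20)

The minimiser of Σwᵢ‖p−pᵢ‖² is the weighted centroid p* = (Σwᵢpᵢ)/(Σwᵢ).
Σwᵢ = 775.
Σwᵢxᵢ = 100·11 + 600·10 + 70·3 + 5·1 = 7315.
Σwᵢyᵢ = 100·5 + 600·8 + 70·4 + 5·0 = 5580.
x* = 7315/775 = 9.44, y* = 5580/775 = 7.20.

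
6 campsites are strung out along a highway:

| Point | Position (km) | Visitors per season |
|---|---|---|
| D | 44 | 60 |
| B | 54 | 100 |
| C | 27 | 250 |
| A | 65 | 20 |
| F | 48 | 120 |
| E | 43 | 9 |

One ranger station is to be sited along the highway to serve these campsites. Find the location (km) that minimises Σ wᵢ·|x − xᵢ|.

x = 44

For a sum of weighted absolute distances on a line, the optimum is the weighted median (not the mean). Total weight W = 559; half-weight = 279.5.
Sort by position and accumulate weight:
  km 27 (C, w=250) → cum 250
  km 43 (E, w=9) → cum 259
  km 44 (D, w=60) → cum 319  ≥ 279.5 → median here
  km 48 (F, w=120) → cum 439
  km 54 (B, w=100) → cum 539
  km 65 (A, w=20) → cum 559
Optimal location: km 44.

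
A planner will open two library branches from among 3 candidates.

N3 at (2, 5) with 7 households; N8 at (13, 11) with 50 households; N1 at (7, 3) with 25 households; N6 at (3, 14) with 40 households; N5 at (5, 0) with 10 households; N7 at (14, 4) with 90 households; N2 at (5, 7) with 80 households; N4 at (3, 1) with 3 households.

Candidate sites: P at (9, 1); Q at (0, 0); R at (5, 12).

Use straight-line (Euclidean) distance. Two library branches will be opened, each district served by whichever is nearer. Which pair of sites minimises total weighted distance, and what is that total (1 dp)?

Evaluate every pair (each demand assigned to the nearer of the two):
  {P, R}: total = 1624.3
  {Q, R}: total = 2287.6
  {P, Q}: total = 2372.0
Best pair: {P, R} with total 1624.3.

{P, R}, total 1624.3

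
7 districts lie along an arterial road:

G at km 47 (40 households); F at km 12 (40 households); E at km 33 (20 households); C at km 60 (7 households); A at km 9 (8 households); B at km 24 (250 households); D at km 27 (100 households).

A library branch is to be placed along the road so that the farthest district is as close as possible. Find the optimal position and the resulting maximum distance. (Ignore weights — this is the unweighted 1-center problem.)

The 1-center on a line is the midpoint of the two extreme points: leftmost at 9, rightmost at 60.
Optimal location = (9 + 60)/2 = 34.5; maximum distance = (60 − 9)/2 = 25.5.

location 34.5, max distance 25.5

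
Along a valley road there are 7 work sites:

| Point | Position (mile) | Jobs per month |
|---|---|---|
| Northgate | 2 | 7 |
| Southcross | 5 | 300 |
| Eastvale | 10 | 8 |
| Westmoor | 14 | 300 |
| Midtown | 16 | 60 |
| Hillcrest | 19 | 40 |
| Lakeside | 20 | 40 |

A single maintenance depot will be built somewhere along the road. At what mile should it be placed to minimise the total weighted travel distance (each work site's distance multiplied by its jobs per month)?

For a sum of weighted absolute distances on a line, the optimum is the weighted median (not the mean). Total weight W = 755; half-weight = 377.5.
Sort by position and accumulate weight:
  mile 2 (Northgate, w=7) → cum 7
  mile 5 (Southcross, w=300) → cum 307
  mile 10 (Eastvale, w=8) → cum 315
  mile 14 (Westmoor, w=300) → cum 615  ≥ 377.5 → median here
  mile 16 (Midtown, w=60) → cum 675
  mile 19 (Hillcrest, w=40) → cum 715
  mile 20 (Lakeside, w=40) → cum 755
Optimal location: mile 14.

x = 14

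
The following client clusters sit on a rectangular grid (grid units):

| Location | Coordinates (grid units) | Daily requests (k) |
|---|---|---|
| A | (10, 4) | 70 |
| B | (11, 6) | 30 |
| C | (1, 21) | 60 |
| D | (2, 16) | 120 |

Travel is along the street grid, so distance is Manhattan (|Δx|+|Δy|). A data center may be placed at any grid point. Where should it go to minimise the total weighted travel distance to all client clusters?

Manhattan distance separates: Σwᵢ(|x−xᵢ|+|y−yᵢ|) = Σwᵢ|x−xᵢ| + Σwᵢ|y−yᵢ|, so x and y are optimised independently as 1-D weighted medians.
Total weight W = 280; half = 140.
x-coordinate, sorted with cumulative weight:
  x=1 (C, w=60) cum 60
  x=2 (D, w=120) cum 180  ← median
  x=10 (A, w=70) cum 250
  x=11 (B, w=30) cum 280
⇒ x* = 2
y-coordinate, sorted with cumulative weight:
  y=4 (A, w=70) cum 70
  y=6 (B, w=30) cum 100
  y=16 (D, w=120) cum 220  ← median
  y=21 (C, w=60) cum 280
⇒ y* = 16

(2, 16)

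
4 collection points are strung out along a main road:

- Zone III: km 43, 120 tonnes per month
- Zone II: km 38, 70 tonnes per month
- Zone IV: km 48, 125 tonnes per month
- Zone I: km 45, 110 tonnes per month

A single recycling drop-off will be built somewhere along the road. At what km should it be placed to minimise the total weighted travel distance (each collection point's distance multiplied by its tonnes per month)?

x = 45

For a sum of weighted absolute distances on a line, the optimum is the weighted median (not the mean). Total weight W = 425; half-weight = 212.5.
Sort by position and accumulate weight:
  km 38 (Zone II, w=70) → cum 70
  km 43 (Zone III, w=120) → cum 190
  km 45 (Zone I, w=110) → cum 300  ≥ 212.5 → median here
  km 48 (Zone IV, w=125) → cum 425
Optimal location: km 45.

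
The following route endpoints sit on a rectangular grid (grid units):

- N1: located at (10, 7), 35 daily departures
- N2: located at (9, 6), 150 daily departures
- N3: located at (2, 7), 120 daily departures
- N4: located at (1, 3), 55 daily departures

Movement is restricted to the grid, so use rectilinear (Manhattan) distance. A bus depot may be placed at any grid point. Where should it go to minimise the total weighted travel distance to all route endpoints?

Manhattan distance separates: Σwᵢ(|x−xᵢ|+|y−yᵢ|) = Σwᵢ|x−xᵢ| + Σwᵢ|y−yᵢ|, so x and y are optimised independently as 1-D weighted medians.
Total weight W = 360; half = 180.
x-coordinate, sorted with cumulative weight:
  x=1 (N4, w=55) cum 55
  x=2 (N3, w=120) cum 175
  x=9 (N2, w=150) cum 325  ← median
  x=10 (N1, w=35) cum 360
⇒ x* = 9
y-coordinate, sorted with cumulative weight:
  y=3 (N4, w=55) cum 55
  y=6 (N2, w=150) cum 205  ← median
  y=7 (N1, w=35) cum 240
  y=7 (N3, w=120) cum 360
⇒ y* = 6

(9, 6)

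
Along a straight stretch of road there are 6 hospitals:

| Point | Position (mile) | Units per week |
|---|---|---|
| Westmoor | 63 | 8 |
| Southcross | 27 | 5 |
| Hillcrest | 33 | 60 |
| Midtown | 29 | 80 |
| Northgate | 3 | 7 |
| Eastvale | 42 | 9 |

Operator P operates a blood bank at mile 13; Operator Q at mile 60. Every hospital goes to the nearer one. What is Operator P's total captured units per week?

152

The indifferent point is the midpoint (13+60)/2 = 36.5; hospitals left of it (closer to Operator P at 13) go to Operator P, those right go to Operator Q.
  Northgate at 3 (w=7) → Operator P
  Southcross at 27 (w=5) → Operator P
  Midtown at 29 (w=80) → Operator P
  Hillcrest at 33 (w=60) → Operator P
  Eastvale at 42 (w=9) → Operator Q
  Westmoor at 63 (w=8) → Operator Q
Operator P captures 152; Operator Q captures 17.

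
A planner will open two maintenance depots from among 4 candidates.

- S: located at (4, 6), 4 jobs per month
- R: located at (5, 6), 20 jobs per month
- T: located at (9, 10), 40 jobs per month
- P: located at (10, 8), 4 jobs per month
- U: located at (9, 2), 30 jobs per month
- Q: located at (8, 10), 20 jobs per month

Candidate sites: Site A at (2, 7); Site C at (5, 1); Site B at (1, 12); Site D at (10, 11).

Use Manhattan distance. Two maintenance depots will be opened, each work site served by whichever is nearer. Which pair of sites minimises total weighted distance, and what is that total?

Evaluate every pair (each demand assigned to the nearer of the two):
  {Site C, Site D}: total = 426
  {Site A, Site D}: total = 544
  {Site B, Site D}: total = 688
  {Site A, Site C}: total = 858
  {Site C, Site B}: total = 902
  {Site A, Site B}: total = 1068
Best pair: {Site C, Site D} with total 426.

{Site C, Site D}, total 426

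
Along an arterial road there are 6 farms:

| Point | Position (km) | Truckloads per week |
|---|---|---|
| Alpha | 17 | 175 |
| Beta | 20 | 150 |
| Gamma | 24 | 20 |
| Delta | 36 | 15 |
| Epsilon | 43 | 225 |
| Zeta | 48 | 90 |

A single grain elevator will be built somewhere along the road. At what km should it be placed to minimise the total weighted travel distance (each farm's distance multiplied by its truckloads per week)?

For a sum of weighted absolute distances on a line, the optimum is the weighted median (not the mean). Total weight W = 675; half-weight = 337.5.
Sort by position and accumulate weight:
  km 17 (Alpha, w=175) → cum 175
  km 20 (Beta, w=150) → cum 325
  km 24 (Gamma, w=20) → cum 345  ≥ 337.5 → median here
  km 36 (Delta, w=15) → cum 360
  km 43 (Epsilon, w=225) → cum 585
  km 48 (Zeta, w=90) → cum 675
Optimal location: km 24.

x = 24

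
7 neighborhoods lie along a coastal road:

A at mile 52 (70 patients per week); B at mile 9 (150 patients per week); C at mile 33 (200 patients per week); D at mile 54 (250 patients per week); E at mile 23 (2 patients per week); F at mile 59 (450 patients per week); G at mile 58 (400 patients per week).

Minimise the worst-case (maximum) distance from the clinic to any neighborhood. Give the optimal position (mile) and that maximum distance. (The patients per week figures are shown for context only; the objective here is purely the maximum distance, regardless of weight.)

The 1-center on a line is the midpoint of the two extreme points: leftmost at 9, rightmost at 59.
Optimal location = (9 + 59)/2 = 34; maximum distance = (59 − 9)/2 = 25.

location 34, max distance 25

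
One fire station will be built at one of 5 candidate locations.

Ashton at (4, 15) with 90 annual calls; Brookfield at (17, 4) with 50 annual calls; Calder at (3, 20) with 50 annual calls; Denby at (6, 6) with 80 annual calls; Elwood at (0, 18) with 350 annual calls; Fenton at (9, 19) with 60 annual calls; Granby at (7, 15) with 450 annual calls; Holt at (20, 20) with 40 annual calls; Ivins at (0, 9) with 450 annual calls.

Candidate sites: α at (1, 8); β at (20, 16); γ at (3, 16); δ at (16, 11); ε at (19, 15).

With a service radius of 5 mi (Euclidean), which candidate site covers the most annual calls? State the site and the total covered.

γ, covering 940

Coverage radius r = 5 mi; a point is covered iff (Δx)²+(Δy)² ≤ 5² = 25.
  α (1, 8): covers {Ivins} → 450
  β (20, 16): covers {Holt} → 40
  γ (3, 16): covers {Ashton, Calder, Elwood, Granby} → 940
  δ (16, 11): covers {none} → 0
  ε (19, 15): covers {none} → 0
Maximum coverage at γ: 940 annual calls.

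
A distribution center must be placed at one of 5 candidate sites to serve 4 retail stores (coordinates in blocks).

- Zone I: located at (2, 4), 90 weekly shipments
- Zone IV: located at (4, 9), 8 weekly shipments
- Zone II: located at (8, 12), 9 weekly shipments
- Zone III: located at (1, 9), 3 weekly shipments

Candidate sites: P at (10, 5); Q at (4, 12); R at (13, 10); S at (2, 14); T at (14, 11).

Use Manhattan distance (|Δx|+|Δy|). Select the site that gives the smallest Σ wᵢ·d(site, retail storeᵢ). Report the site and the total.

Q, total 978 blocks

Total weighted distance at each candidate:
  P (10, 5): total = 1010
  Q (4, 12): total = 978
  R (13, 10): total = 1712
  S (2, 14): total = 1046
  T (14, 11): total = 1914
Minimum is at Q with total 978 blocks.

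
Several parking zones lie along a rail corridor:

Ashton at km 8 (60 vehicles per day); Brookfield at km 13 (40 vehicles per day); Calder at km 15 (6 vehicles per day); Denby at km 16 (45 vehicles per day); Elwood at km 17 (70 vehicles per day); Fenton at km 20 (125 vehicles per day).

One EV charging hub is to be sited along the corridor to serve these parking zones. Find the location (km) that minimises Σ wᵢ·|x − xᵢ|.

x = 17

For a sum of weighted absolute distances on a line, the optimum is the weighted median (not the mean). Total weight W = 346; half-weight = 173.
Sort by position and accumulate weight:
  km 8 (Ashton, w=60) → cum 60
  km 13 (Brookfield, w=40) → cum 100
  km 15 (Calder, w=6) → cum 106
  km 16 (Denby, w=45) → cum 151
  km 17 (Elwood, w=70) → cum 221  ≥ 173 → median here
  km 20 (Fenton, w=125) → cum 346
Optimal location: km 17.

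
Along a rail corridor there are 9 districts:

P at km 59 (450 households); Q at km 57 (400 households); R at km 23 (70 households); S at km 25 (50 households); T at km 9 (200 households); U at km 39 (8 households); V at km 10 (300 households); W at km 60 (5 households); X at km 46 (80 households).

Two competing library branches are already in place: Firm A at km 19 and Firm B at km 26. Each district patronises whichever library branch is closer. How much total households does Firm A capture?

The indifferent point is the midpoint (19+26)/2 = 22.5; districts left of it (closer to Firm A at 19) go to Firm A, those right go to Firm B.
  T at 9 (w=200) → Firm A
  V at 10 (w=300) → Firm A
  R at 23 (w=70) → Firm B
  S at 25 (w=50) → Firm B
  U at 39 (w=8) → Firm B
  X at 46 (w=80) → Firm B
  Q at 57 (w=400) → Firm B
  P at 59 (w=450) → Firm B
  W at 60 (w=5) → Firm B
Firm A captures 500; Firm B captures 1063.

500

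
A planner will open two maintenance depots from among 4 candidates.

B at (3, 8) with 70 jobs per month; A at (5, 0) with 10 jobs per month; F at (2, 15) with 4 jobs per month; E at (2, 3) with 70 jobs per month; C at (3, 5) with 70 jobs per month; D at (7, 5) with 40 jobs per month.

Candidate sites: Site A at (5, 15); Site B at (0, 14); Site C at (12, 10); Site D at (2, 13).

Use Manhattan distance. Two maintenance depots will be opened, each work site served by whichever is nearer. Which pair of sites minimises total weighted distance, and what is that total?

Evaluate every pair (each demand assigned to the nearer of the two):
  {Site C, Site D}: total = 2318
  {Site A, Site D}: total = 2388
  {Site B, Site D}: total = 2438
  {Site B, Site C}: total = 2962
  {Site A, Site B}: total = 3022
  {Site A, Site C}: total = 3082
Best pair: {Site C, Site D} with total 2318.

{Site C, Site D}, total 2318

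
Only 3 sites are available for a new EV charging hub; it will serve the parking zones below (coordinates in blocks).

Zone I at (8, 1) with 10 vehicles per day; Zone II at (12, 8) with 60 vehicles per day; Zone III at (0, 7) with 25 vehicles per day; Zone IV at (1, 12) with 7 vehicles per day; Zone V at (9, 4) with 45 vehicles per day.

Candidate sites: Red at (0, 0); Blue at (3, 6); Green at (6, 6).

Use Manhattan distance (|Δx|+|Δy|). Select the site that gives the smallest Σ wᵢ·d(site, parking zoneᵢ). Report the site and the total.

Total weighted distance at each candidate:
  Red (0, 0): total = 2141
  Blue (3, 6): total = 1276
  Green (6, 6): total = 1027
Minimum is at Green with total 1027 blocks.

Green, total 1027 blocks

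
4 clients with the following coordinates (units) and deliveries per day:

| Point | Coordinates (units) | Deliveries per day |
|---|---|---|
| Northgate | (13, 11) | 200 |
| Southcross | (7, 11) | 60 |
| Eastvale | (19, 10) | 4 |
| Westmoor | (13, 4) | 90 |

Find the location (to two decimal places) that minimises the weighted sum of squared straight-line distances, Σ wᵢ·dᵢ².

(12.05, 9.21)

The minimiser of Σwᵢ‖p−pᵢ‖² is the weighted centroid p* = (Σwᵢpᵢ)/(Σwᵢ).
Σwᵢ = 354.
Σwᵢxᵢ = 200·13 + 60·7 + 4·19 + 90·13 = 4266.
Σwᵢyᵢ = 200·11 + 60·11 + 4·10 + 90·4 = 3260.
x* = 4266/354 = 12.05, y* = 3260/354 = 9.21.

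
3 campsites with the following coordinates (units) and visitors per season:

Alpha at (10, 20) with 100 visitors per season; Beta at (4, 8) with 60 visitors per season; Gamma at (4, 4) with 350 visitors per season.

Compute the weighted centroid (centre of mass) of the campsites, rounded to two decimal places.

(5.18, 7.61)

The minimiser of Σwᵢ‖p−pᵢ‖² is the weighted centroid p* = (Σwᵢpᵢ)/(Σwᵢ).
Σwᵢ = 510.
Σwᵢxᵢ = 100·10 + 60·4 + 350·4 = 2640.
Σwᵢyᵢ = 100·20 + 60·8 + 350·4 = 3880.
x* = 2640/510 = 5.18, y* = 3880/510 = 7.61.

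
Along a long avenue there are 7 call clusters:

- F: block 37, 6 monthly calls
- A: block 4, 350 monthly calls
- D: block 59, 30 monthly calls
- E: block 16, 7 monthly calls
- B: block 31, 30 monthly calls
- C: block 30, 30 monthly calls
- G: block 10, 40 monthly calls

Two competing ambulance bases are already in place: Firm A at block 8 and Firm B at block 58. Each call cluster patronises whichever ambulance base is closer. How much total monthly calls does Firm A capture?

457

The indifferent point is the midpoint (8+58)/2 = 33; call clusters left of it (closer to Firm A at 8) go to Firm A, those right go to Firm B.
  A at 4 (w=350) → Firm A
  G at 10 (w=40) → Firm A
  E at 16 (w=7) → Firm A
  C at 30 (w=30) → Firm A
  B at 31 (w=30) → Firm A
  F at 37 (w=6) → Firm B
  D at 59 (w=30) → Firm B
Firm A captures 457; Firm B captures 36.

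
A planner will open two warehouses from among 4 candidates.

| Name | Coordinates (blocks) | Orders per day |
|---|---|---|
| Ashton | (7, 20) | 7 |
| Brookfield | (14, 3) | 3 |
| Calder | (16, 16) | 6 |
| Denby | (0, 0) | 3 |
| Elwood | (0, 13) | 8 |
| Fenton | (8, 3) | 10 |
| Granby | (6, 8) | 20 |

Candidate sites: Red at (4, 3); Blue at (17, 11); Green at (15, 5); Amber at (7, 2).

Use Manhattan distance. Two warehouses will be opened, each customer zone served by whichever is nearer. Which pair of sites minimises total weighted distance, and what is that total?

{Red, Blue}, total 512

Evaluate every pair (each demand assigned to the nearer of the two):
  {Red, Blue}: total = 512
  {Blue, Amber}: total = 517
  {Red, Green}: total = 534
  {Green, Amber}: total = 538
  {Red, Amber}: total = 581
  {Blue, Green}: total = 720
Best pair: {Red, Blue} with total 512.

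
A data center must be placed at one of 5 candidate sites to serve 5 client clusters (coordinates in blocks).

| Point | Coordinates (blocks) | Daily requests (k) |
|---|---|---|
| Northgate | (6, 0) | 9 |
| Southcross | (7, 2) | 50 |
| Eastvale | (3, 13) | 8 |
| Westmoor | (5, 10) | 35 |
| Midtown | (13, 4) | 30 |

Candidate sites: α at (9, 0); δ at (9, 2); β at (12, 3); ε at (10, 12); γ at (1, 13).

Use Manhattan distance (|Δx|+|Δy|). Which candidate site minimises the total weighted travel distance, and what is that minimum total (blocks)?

δ, total 881 blocks

Total weighted distance at each candidate:
  α (9, 0): total = 1109
  δ (9, 2): total = 881
  β (12, 3): total = 1083
  ε (10, 12): total = 1433
  γ (1, 13): total = 1903
Minimum is at δ with total 881 blocks.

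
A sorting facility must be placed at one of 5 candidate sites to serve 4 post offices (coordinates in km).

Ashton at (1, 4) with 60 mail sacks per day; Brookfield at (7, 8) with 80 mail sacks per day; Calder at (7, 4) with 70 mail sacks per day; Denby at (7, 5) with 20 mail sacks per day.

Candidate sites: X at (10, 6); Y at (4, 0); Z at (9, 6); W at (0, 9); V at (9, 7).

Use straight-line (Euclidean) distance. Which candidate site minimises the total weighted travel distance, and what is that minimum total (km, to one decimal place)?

Total weighted distance at each candidate:
  X (10, 6): total = 1157.3
  Y (4, 0): total = 1450.1
  Z (9, 6): total = 963.8
  W (0, 9): total = 1635.0
  V (9, 7): total = 1000.5
Minimum is at Z with total 963.8 km.

Z, total 963.8 km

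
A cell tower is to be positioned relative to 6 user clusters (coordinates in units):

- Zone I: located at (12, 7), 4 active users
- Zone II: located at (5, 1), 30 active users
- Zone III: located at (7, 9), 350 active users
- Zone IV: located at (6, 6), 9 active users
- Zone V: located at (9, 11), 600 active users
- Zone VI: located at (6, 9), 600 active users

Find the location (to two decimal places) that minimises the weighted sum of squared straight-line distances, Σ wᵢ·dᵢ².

The minimiser of Σwᵢ‖p−pᵢ‖² is the weighted centroid p* = (Σwᵢpᵢ)/(Σwᵢ).
Σwᵢ = 1593.
Σwᵢxᵢ = 4·12 + 30·5 + 350·7 + 9·6 + 600·9 + 600·6 = 11702.
Σwᵢyᵢ = 4·7 + 30·1 + 350·9 + 9·6 + 600·11 + 600·9 = 15262.
x* = 11702/1593 = 7.35, y* = 15262/1593 = 9.58.

(7.35, 9.58)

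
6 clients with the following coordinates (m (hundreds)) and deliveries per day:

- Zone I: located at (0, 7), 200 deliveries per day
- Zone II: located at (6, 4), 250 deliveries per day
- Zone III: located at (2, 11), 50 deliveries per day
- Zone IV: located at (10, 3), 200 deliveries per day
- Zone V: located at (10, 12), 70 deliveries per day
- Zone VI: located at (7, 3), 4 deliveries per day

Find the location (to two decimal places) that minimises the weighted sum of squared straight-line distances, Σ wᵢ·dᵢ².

The minimiser of Σwᵢ‖p−pᵢ‖² is the weighted centroid p* = (Σwᵢpᵢ)/(Σwᵢ).
Σwᵢ = 774.
Σwᵢxᵢ = 200·0 + 250·6 + 50·2 + 200·10 + 70·10 + 4·7 = 4328.
Σwᵢyᵢ = 200·7 + 250·4 + 50·11 + 200·3 + 70·12 + 4·3 = 4402.
x* = 4328/774 = 5.59, y* = 4402/774 = 5.69.

(5.59, 5.69)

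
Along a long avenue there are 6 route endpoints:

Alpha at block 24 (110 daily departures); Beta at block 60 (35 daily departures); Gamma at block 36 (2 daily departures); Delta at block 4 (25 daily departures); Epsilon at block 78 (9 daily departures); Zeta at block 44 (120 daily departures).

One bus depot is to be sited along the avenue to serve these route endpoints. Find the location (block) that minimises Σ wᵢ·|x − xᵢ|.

For a sum of weighted absolute distances on a line, the optimum is the weighted median (not the mean). Total weight W = 301; half-weight = 150.5.
Sort by position and accumulate weight:
  block 4 (Delta, w=25) → cum 25
  block 24 (Alpha, w=110) → cum 135
  block 36 (Gamma, w=2) → cum 137
  block 44 (Zeta, w=120) → cum 257  ≥ 150.5 → median here
  block 60 (Beta, w=35) → cum 292
  block 78 (Epsilon, w=9) → cum 301
Optimal location: block 44.

x = 44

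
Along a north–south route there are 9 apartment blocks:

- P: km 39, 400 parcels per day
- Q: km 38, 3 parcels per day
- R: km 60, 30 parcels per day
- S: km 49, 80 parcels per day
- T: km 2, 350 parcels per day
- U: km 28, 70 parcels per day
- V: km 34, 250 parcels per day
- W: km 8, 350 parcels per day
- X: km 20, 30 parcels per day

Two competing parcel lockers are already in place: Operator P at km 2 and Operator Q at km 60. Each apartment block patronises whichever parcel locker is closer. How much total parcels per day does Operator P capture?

The indifferent point is the midpoint (2+60)/2 = 31; apartment blocks left of it (closer to Operator P at 2) go to Operator P, those right go to Operator Q.
  T at 2 (w=350) → Operator P
  W at 8 (w=350) → Operator P
  X at 20 (w=30) → Operator P
  U at 28 (w=70) → Operator P
  V at 34 (w=250) → Operator Q
  Q at 38 (w=3) → Operator Q
  P at 39 (w=400) → Operator Q
  S at 49 (w=80) → Operator Q
  R at 60 (w=30) → Operator Q
Operator P captures 800; Operator Q captures 763.

800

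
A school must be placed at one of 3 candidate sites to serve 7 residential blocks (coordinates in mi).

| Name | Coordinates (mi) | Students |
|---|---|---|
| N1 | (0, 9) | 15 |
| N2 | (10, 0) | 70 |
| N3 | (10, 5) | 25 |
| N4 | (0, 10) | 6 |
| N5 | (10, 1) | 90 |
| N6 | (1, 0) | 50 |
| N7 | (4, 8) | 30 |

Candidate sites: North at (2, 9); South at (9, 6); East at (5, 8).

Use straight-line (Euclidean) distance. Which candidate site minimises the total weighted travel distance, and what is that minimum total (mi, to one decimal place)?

South, total 1783.0 mi

Total weighted distance at each candidate:
  North (2, 9): total = 2648.0
  South (9, 6): total = 1783.0
  East (5, 8): total = 2166.4
Minimum is at South with total 1783.0 mi.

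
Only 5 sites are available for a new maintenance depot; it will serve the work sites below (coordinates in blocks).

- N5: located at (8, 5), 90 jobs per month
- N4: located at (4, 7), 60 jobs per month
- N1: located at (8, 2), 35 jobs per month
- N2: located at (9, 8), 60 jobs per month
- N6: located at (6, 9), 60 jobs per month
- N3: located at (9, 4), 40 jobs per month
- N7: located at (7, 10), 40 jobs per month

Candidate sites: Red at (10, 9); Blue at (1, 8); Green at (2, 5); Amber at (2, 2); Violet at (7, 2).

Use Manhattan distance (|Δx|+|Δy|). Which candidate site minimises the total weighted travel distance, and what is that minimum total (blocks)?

Total weighted distance at each candidate:
  Red (10, 9): total = 2095
  Blue (1, 8): total = 3235
  Green (2, 5): total = 2895
  Amber (2, 2): total = 3760
  Violet (7, 2): total = 2315
Minimum is at Red with total 2095 blocks.

Red, total 2095 blocks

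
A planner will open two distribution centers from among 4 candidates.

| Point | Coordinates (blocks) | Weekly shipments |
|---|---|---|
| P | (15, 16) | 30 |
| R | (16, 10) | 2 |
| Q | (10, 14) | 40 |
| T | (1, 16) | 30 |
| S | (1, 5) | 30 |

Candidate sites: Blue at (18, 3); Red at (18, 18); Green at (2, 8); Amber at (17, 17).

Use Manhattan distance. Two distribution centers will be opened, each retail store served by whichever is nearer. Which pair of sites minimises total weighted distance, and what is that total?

Evaluate every pair (each demand assigned to the nearer of the two):
  {Green, Amber}: total = 896
  {Red, Green}: total = 1040
  {Blue, Green}: total = 1448
  {Blue, Amber}: total = 1586
  {Blue, Red}: total = 1788
  {Red, Amber}: total = 1856
Best pair: {Green, Amber} with total 896.

{Green, Amber}, total 896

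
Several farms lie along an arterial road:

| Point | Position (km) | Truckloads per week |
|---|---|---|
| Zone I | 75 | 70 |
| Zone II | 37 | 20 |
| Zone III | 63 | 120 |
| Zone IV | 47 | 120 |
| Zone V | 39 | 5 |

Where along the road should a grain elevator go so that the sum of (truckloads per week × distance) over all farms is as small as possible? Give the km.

x = 63

For a sum of weighted absolute distances on a line, the optimum is the weighted median (not the mean). Total weight W = 335; half-weight = 167.5.
Sort by position and accumulate weight:
  km 37 (Zone II, w=20) → cum 20
  km 39 (Zone V, w=5) → cum 25
  km 47 (Zone IV, w=120) → cum 145
  km 63 (Zone III, w=120) → cum 265  ≥ 167.5 → median here
  km 75 (Zone I, w=70) → cum 335
Optimal location: km 63.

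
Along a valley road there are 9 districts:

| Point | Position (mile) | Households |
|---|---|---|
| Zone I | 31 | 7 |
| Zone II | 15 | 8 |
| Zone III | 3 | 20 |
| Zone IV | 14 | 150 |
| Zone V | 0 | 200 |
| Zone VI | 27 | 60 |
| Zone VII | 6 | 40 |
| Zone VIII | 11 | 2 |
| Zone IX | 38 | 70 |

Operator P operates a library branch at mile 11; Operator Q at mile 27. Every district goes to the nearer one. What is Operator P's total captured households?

420

The indifferent point is the midpoint (11+27)/2 = 19; districts left of it (closer to Operator P at 11) go to Operator P, those right go to Operator Q.
  Zone V at 0 (w=200) → Operator P
  Zone III at 3 (w=20) → Operator P
  Zone VII at 6 (w=40) → Operator P
  Zone VIII at 11 (w=2) → Operator P
  Zone IV at 14 (w=150) → Operator P
  Zone II at 15 (w=8) → Operator P
  Zone VI at 27 (w=60) → Operator Q
  Zone I at 31 (w=7) → Operator Q
  Zone IX at 38 (w=70) → Operator Q
Operator P captures 420; Operator Q captures 137.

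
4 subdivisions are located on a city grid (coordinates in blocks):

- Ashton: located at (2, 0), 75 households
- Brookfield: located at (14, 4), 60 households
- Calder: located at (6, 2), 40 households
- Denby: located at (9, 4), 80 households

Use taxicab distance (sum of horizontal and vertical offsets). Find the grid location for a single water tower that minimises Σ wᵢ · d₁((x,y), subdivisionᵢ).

(9, 4)

Manhattan distance separates: Σwᵢ(|x−xᵢ|+|y−yᵢ|) = Σwᵢ|x−xᵢ| + Σwᵢ|y−yᵢ|, so x and y are optimised independently as 1-D weighted medians.
Total weight W = 255; half = 127.5.
x-coordinate, sorted with cumulative weight:
  x=2 (Ashton, w=75) cum 75
  x=6 (Calder, w=40) cum 115
  x=9 (Denby, w=80) cum 195  ← median
  x=14 (Brookfield, w=60) cum 255
⇒ x* = 9
y-coordinate, sorted with cumulative weight:
  y=0 (Ashton, w=75) cum 75
  y=2 (Calder, w=40) cum 115
  y=4 (Brookfield, w=60) cum 175  ← median
  y=4 (Denby, w=80) cum 255
⇒ y* = 4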